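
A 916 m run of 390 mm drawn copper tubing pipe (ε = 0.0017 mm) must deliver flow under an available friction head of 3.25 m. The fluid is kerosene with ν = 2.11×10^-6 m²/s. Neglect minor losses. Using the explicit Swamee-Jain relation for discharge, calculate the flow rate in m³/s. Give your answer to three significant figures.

Q ≈ 0.161 m³/s

Swamee-Jain (Type II): Q = -0.965·√(gD⁵h_f/L)·ln[ε/(3.7D) + √(3.17ν²L/(gD³h_f))]
√(gD⁵h_f/L) = √(9.81·0.390⁵·3.25/916) = 0.01772
ε/(3.7D) = 1.18×10^-6; √(3.17ν²L/(gD³h_f)) = 8.27×10^-5
Q = -0.965·0.01772·ln(8.386×10^-5) = 0.1605 m³/s
Check: V = 1.34 m/s, Re = 2.48×10^5, f = 0.01494, h_f = 3.23 m ≈ 3.25 m ✓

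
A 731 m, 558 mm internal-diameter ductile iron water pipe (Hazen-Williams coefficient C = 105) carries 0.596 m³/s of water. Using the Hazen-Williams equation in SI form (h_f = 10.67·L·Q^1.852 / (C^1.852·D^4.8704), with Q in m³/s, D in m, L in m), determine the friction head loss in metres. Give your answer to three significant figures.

h_f = 10.67·731·0.596^1.852 / (105^1.852·0.558^4.8704) = 9.260 m

h_f ≈ 9.26 m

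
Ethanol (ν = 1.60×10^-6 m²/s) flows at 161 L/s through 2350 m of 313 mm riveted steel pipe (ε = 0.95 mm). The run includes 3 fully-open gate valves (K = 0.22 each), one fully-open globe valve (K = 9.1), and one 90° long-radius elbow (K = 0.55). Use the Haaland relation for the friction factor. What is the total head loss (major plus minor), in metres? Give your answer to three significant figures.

H_L ≈ 46.9 m

V = 4Q/(πD²) = 2.092 m/s; V²/2g = 0.2231 m
Re = 4.09×10^5, ε/D = 0.00304 → f = 0.02660 (Haaland)
Major: h_f = f(L/D)·V²/2g = 0.02660·7508·0.2231 = 44.56 m
Minor: ΣK = 10.3; h_m = ΣK·V²/2g = 2.301 m
Total H_L = 44.56 + 2.301 = 46.86 m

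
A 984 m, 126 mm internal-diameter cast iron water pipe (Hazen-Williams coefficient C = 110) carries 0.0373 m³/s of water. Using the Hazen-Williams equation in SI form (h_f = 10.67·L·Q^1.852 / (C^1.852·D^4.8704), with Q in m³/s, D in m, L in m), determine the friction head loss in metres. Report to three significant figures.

h_f ≈ 94.8 m

h_f = 10.67·984·0.0373^1.852 / (110^1.852·0.126^4.8704) = 94.81 m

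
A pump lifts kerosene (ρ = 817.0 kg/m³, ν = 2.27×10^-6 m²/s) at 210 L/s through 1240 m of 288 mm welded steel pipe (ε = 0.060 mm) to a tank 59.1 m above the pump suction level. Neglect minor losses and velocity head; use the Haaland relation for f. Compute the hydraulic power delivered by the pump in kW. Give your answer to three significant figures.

V = 4Q/(πD²) = 3.224 m/s; Re = 4.09×10^5; ε/D = 2.08×10^-4; f = 0.01564
h_f = f(L/D)V²/2g = 35.66 m
Total head H = z + h_f = 59.1 + 35.66 = 94.76 m
P_hyd = ρgQH = 817.0·9.81·0.210·94.76 = 159.5 kW

P_hyd ≈ 159 kW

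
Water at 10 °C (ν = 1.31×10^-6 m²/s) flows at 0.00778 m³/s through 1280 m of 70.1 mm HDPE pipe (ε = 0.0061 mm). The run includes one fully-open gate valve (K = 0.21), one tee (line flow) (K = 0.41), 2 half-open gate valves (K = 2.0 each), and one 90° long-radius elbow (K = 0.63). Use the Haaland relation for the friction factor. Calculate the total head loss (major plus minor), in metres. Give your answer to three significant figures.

H_L ≈ 69.0 m

V = 4Q/(πD²) = 2.016 m/s; V²/2g = 0.2071 m
Re = 1.08×10^5, ε/D = 8.70×10^-5 → f = 0.01794 (Haaland)
Major: h_f = f(L/D)·V²/2g = 0.01794·18260·0.2071 = 67.86 m
Minor: ΣK = 5.25; h_m = ΣK·V²/2g = 1.087 m
Total H_L = 67.86 + 1.087 = 68.95 m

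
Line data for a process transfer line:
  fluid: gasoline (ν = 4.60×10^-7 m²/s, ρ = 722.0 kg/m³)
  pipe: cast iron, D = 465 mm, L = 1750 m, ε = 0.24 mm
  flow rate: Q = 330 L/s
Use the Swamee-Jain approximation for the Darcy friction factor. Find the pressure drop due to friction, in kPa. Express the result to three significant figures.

Δp ≈ 88.0 kPa

V = 4Q/(πD²) = 4·0.330/(π·0.465²) = 1.943 m/s
Re = VD/ν = 1.943·0.465/4.60×10^-7 = 1.96×10^6 → turbulent
ε/D = 0.24/465 = 5.16×10^-4
Swamee-Jain: f = 0.01715
h_f = f(L/D)V²/(2g) = 0.01715·(1750/0.465)·1.943²/(2·9.81) = 12.42 m
Δp = ρg·h_f = 722.0·9.81·12.42 = 87.97 kPa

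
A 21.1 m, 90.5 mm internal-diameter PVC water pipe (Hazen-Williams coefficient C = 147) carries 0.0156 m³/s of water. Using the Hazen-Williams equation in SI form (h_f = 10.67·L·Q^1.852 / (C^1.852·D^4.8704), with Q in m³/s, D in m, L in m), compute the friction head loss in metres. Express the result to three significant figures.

h_f ≈ 1.19 m

h_f = 10.67·21.1·0.0156^1.852 / (147^1.852·0.0905^4.8704) = 1.185 m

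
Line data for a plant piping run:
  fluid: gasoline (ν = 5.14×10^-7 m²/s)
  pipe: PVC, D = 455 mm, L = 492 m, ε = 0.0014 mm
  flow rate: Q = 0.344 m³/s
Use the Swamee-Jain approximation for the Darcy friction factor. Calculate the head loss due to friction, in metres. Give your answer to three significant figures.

h_f ≈ 2.61 m

V = 4Q/(πD²) = 4·0.344/(π·0.455²) = 2.116 m/s
Re = VD/ν = 2.116·0.455/5.14×10^-7 = 1.87×10^6 → turbulent
ε/D = 0.0014/455 = 3.08×10^-6
Swamee-Jain: f = 0.01059
h_f = f(L/D)V²/(2g) = 0.01059·(492/0.455)·2.116²/(2·9.81) = 2.612 m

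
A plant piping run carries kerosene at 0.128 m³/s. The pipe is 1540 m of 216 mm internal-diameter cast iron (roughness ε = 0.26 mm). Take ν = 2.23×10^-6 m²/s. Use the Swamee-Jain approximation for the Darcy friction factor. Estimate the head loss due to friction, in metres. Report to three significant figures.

V = 4Q/(πD²) = 4·0.128/(π·0.216²) = 3.493 m/s
Re = VD/ν = 3.493·0.216/2.23×10^-6 = 3.38×10^5 → turbulent
ε/D = 0.26/216 = 0.00120
Swamee-Jain: f = 0.02146
h_f = f(L/D)V²/(2g) = 0.02146·(1540/0.216)·3.493²/(2·9.81) = 95.13 m

h_f ≈ 95.1 m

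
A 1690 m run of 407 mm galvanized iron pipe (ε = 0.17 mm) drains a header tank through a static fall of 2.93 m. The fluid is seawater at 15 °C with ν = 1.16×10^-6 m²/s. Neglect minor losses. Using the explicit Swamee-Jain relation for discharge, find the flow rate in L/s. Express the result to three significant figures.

Swamee-Jain (Type II): Q = -0.965·√(gD⁵h_f/L)·ln[ε/(3.7D) + √(3.17ν²L/(gD³h_f))]
√(gD⁵h_f/L) = √(9.81·0.407⁵·2.93/1690) = 0.01378
ε/(3.7D) = 1.13×10^-4; √(3.17ν²L/(gD³h_f)) = 6.10×10^-5
Q = -0.965·0.01378·ln(1.739×10^-4) = 0.1151 m³/s
Check: V = 0.885 m/s, Re = 3.11×10^5, f = 0.01779, h_f = 2.95 m ≈ 2.93 m ✓

Q ≈ 115 L/s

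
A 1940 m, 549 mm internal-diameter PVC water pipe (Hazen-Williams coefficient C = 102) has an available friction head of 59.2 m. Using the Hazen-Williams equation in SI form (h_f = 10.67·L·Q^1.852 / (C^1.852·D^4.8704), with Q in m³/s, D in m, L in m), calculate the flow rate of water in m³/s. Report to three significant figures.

Q ≈ 0.892 m³/s

Rearranging: Q = [h_f·C^1.852·D^4.8704 / (10.67·L)]^(1/1.852)
Q = [59.2·102^1.852·0.549^4.8704 / (10.67·1940)]^0.540 = 0.8918 m³/s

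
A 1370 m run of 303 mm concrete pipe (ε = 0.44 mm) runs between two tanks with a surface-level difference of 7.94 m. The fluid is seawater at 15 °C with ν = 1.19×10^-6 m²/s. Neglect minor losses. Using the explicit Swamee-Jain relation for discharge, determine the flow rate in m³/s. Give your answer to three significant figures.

Swamee-Jain (Type II): Q = -0.965·√(gD⁵h_f/L)·ln[ε/(3.7D) + √(3.17ν²L/(gD³h_f))]
√(gD⁵h_f/L) = √(9.81·0.303⁵·7.94/1370) = 0.01205
ε/(3.7D) = 3.92×10^-4; √(3.17ν²L/(gD³h_f)) = 5.33×10^-5
Q = -0.965·0.01205·ln(4.457×10^-4) = 0.08972 m³/s
Check: V = 1.24 m/s, Re = 3.17×10^5, f = 0.02241, h_f = 7.99 m ≈ 7.94 m ✓

Q ≈ 0.0897 m³/s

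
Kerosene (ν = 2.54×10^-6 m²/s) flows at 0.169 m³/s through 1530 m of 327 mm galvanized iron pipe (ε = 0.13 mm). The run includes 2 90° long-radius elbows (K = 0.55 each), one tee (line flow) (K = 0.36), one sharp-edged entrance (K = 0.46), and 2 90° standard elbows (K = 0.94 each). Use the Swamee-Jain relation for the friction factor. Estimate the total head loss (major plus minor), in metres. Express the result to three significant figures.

H_L ≈ 18.1 m

V = 4Q/(πD²) = 2.012 m/s; V²/2g = 0.2064 m
Re = 2.59×10^5, ε/D = 3.98×10^-4 → f = 0.01793 (Swamee-Jain)
Major: h_f = f(L/D)·V²/2g = 0.01793·4679·0.2064 = 17.32 m
Minor: ΣK = 3.80; h_m = ΣK·V²/2g = 0.7843 m
Total H_L = 17.32 + 0.7843 = 18.10 m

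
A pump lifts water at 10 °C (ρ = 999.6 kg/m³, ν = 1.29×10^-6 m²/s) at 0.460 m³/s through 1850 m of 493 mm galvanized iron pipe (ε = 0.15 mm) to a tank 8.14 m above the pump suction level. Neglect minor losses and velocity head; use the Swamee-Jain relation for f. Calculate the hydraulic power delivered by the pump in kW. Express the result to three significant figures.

P_hyd ≈ 116 kW

V = 4Q/(πD²) = 2.410 m/s; Re = 9.21×10^5; ε/D = 3.04×10^-4; f = 0.01585
h_f = f(L/D)V²/2g = 17.61 m
Total head H = z + h_f = 8.14 + 17.61 = 25.75 m
P_hyd = ρgQH = 999.6·9.81·0.460·25.75 = 116.1 kW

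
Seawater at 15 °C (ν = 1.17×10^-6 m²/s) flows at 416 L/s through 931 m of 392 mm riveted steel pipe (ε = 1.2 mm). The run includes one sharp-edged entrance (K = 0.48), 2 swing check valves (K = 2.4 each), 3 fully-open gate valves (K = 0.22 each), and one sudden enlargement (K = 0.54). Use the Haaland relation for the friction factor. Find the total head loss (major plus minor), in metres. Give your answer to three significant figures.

H_L ≈ 42.0 m

V = 4Q/(πD²) = 3.447 m/s; V²/2g = 0.6056 m
Re = 1.15×10^6, ε/D = 0.00306 → f = 0.02647 (Haaland)
Major: h_f = f(L/D)·V²/2g = 0.02647·2375·0.6056 = 38.07 m
Minor: ΣK = 6.48; h_m = ΣK·V²/2g = 3.924 m
Total H_L = 38.07 + 3.924 = 42.00 m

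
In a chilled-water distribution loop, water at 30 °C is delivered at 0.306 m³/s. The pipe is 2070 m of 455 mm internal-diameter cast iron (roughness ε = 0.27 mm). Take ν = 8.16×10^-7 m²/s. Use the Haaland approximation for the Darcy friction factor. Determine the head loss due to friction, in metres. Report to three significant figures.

h_f ≈ 14.6 m

V = 4Q/(πD²) = 4·0.306/(π·0.455²) = 1.882 m/s
Re = VD/ν = 1.882·0.455/8.16×10^-7 = 1.05×10^6 → turbulent
ε/D = 0.27/455 = 5.93×10^-4
Haaland: f = 0.01777
h_f = f(L/D)V²/(2g) = 0.01777·(2070/0.455)·1.882²/(2·9.81) = 14.59 m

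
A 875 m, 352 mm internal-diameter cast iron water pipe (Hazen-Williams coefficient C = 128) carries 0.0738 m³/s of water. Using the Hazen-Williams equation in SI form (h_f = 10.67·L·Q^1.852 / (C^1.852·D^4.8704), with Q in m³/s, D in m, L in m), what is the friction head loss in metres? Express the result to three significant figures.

h_f ≈ 1.51 m

h_f = 10.67·875·0.0738^1.852 / (128^1.852·0.352^4.8704) = 1.513 m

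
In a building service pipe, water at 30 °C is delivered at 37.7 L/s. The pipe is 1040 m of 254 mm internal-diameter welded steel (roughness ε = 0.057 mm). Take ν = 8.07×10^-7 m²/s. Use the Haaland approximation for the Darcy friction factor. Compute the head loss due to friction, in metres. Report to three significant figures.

V = 4Q/(πD²) = 4·0.0377/(π·0.254²) = 0.7440 m/s
Re = VD/ν = 0.7440·0.254/8.07×10^-7 = 2.34×10^5 → turbulent
ε/D = 0.057/254 = 2.24×10^-4
Haaland: f = 0.01671
h_f = f(L/D)V²/(2g) = 0.01671·(1040/0.254)·0.7440²/(2·9.81) = 1.930 m

h_f ≈ 1.93 m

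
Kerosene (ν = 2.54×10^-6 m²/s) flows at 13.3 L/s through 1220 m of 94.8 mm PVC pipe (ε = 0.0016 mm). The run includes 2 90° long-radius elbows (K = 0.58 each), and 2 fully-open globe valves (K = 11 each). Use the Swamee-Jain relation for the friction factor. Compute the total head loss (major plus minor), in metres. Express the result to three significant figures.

H_L ≈ 49.2 m

V = 4Q/(πD²) = 1.884 m/s; V²/2g = 0.1810 m
Re = 7.03×10^4, ε/D = 1.69×10^-5 → f = 0.01934 (Swamee-Jain)
Major: h_f = f(L/D)·V²/2g = 0.01934·12869·0.1810 = 45.03 m
Minor: ΣK = 23.2; h_m = ΣK·V²/2g = 4.191 m
Total H_L = 45.03 + 4.191 = 49.22 m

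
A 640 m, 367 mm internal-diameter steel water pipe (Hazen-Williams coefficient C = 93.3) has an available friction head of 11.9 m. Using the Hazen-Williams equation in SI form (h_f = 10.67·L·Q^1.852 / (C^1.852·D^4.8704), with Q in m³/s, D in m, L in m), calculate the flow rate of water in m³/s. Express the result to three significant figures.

Rearranging: Q = [h_f·C^1.852·D^4.8704 / (10.67·L)]^(1/1.852)
Q = [11.9·93.3^1.852·0.367^4.8704 / (10.67·640)]^0.540 = 0.2165 m³/s

Q ≈ 0.216 m³/s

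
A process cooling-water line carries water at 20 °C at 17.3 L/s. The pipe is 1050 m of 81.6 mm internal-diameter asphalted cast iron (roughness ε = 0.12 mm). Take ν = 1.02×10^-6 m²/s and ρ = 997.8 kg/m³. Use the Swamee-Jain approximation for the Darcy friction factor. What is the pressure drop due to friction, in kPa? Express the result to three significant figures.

Δp ≈ 1590 kPa

V = 4Q/(πD²) = 4·0.0173/(π·0.0816²) = 3.308 m/s
Re = VD/ν = 3.308·0.0816/1.02×10^-6 = 2.65×10^5 → turbulent
ε/D = 0.12/81.6 = 0.00147
Swamee-Jain: f = 0.02261
h_f = f(L/D)V²/(2g) = 0.02261·(1050/0.0816)·3.308²/(2·9.81) = 162.3 m
Δp = ρg·h_f = 997.8·9.81·162.3 = 1589 kPa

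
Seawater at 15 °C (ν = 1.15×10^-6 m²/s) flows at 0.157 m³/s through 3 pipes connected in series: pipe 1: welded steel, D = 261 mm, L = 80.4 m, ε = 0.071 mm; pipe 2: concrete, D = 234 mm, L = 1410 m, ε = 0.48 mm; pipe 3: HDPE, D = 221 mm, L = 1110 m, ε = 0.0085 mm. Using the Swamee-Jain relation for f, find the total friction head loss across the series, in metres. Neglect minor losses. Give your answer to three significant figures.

Pipe 1: V = 2.934 m/s, Re = 6.66×10^5, ε/D = 2.72×10^-4, f = 0.01584, h_1 = f(L/D)V²/2g = 2.142 m
Pipe 2: V = 3.651 m/s, Re = 7.43×10^5, ε/D = 0.00205, f = 0.02391, h_2 = f(L/D)V²/2g = 97.88 m
Pipe 3: V = 4.093 m/s, Re = 7.87×10^5, ε/D = 3.85×10^-5, f = 0.01285, h_3 = f(L/D)V²/2g = 55.08 m
Series → Q common, losses add: H = Σh = 155.1 m

H ≈ 155 m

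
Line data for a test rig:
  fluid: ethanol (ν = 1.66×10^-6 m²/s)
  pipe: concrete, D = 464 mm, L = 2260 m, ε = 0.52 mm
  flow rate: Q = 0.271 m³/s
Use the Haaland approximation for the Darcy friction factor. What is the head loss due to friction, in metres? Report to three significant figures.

V = 4Q/(πD²) = 4·0.271/(π·0.464²) = 1.603 m/s
Re = VD/ν = 1.603·0.464/1.66×10^-6 = 4.48×10^5 → turbulent
ε/D = 0.52/464 = 0.00112
Haaland: f = 0.02077
h_f = f(L/D)V²/(2g) = 0.02077·(2260/0.464)·1.603²/(2·9.81) = 13.24 m

h_f ≈ 13.2 m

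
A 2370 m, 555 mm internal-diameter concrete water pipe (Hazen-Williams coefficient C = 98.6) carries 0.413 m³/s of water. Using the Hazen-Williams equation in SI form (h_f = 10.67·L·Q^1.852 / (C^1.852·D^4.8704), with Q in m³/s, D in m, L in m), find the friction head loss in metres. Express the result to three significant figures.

h_f ≈ 17.6 m

h_f = 10.67·2370·0.413^1.852 / (98.6^1.852·0.555^4.8704) = 17.55 m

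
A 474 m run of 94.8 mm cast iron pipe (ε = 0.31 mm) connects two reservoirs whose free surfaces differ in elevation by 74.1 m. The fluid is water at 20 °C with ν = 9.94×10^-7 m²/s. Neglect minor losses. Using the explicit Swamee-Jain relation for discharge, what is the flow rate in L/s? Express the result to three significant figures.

Q ≈ 23.1 L/s

Swamee-Jain (Type II): Q = -0.965·√(gD⁵h_f/L)·ln[ε/(3.7D) + √(3.17ν²L/(gD³h_f))]
√(gD⁵h_f/L) = √(9.81·0.0948⁵·74.1/474) = 0.003427
ε/(3.7D) = 8.84×10^-4; √(3.17ν²L/(gD³h_f)) = 4.90×10^-5
Q = -0.965·0.003427·ln(9.328×10^-4) = 0.02307 m³/s
Check: V = 3.27 m/s, Re = 3.12×10^5, f = 0.02736, h_f = 74.5 m ≈ 74.1 m ✓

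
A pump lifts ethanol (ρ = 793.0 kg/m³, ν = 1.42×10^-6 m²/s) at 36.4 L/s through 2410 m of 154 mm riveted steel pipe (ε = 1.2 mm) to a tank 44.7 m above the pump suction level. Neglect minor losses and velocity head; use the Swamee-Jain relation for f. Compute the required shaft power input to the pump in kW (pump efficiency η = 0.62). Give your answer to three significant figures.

P_shaft ≈ 69.6 kW

V = 4Q/(πD²) = 1.954 m/s; Re = 2.12×10^5; ε/D = 0.00779; f = 0.03539
h_f = f(L/D)V²/2g = 107.8 m
Total head H = z + h_f = 44.7 + 107.8 = 152.5 m
P_hyd = ρgQH = 793.0·9.81·0.0364·152.5 = 43.18 kW
P_shaft = P_hyd/η = 43.18/0.62 = 69.65 kW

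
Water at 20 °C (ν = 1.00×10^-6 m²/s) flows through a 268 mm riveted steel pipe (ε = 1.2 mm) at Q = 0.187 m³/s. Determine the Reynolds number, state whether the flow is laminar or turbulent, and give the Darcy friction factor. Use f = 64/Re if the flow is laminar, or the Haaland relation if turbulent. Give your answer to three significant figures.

V = 4Q/(πD²) = 3.315 m/s
Re = VD/ν = 3.315·0.268/1.00×10^-6 = 8.88×10^5
Re > 4000 → turbulent; ε/D = 0.00448
Haaland: f = 0.02954

Re ≈ 8.88×10^5; turbulent; f ≈ 0.0295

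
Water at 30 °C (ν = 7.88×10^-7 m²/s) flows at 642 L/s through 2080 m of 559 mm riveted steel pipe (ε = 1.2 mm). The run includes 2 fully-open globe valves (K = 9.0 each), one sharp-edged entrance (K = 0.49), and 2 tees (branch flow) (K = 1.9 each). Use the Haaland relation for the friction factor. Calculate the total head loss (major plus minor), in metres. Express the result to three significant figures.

V = 4Q/(πD²) = 2.616 m/s; V²/2g = 0.3488 m
Re = 1.86×10^6, ε/D = 0.00215 → f = 0.02400 (Haaland)
Major: h_f = f(L/D)·V²/2g = 0.02400·3721·0.3488 = 31.15 m
Minor: ΣK = 22.3; h_m = ΣK·V²/2g = 7.774 m
Total H_L = 31.15 + 7.774 = 38.92 m

H_L ≈ 38.9 m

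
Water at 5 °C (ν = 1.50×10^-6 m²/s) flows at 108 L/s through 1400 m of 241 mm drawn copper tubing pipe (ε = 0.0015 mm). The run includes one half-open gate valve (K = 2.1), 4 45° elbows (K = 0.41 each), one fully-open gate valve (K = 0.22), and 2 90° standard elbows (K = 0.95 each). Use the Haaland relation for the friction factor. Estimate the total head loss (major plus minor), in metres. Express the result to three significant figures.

H_L ≈ 24.5 m

V = 4Q/(πD²) = 2.368 m/s; V²/2g = 0.2857 m
Re = 3.80×10^5, ε/D = 6.22×10^-6 → f = 0.01378 (Haaland)
Major: h_f = f(L/D)·V²/2g = 0.01378·5809·0.2857 = 22.87 m
Minor: ΣK = 5.86; h_m = ΣK·V²/2g = 1.674 m
Total H_L = 22.87 + 1.674 = 24.55 m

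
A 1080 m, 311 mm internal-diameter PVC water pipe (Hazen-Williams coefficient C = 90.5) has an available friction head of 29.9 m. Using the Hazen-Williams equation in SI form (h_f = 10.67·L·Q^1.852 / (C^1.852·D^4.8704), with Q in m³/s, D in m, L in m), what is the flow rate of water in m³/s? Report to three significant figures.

Rearranging: Q = [h_f·C^1.852·D^4.8704 / (10.67·L)]^(1/1.852)
Q = [29.9·90.5^1.852·0.311^4.8704 / (10.67·1080)]^0.540 = 0.1684 m³/s

Q ≈ 0.168 m³/s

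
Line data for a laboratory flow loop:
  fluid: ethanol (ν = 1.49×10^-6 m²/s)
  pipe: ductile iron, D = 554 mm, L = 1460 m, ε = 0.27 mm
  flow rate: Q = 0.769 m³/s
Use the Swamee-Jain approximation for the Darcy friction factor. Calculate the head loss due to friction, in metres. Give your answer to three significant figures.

h_f ≈ 23.4 m

V = 4Q/(πD²) = 4·0.769/(π·0.554²) = 3.190 m/s
Re = VD/ν = 3.190·0.554/1.49×10^-6 = 1.19×10^6 → turbulent
ε/D = 0.27/554 = 4.87×10^-4
Swamee-Jain: f = 0.01713
h_f = f(L/D)V²/(2g) = 0.01713·(1460/0.554)·3.190²/(2·9.81) = 23.42 m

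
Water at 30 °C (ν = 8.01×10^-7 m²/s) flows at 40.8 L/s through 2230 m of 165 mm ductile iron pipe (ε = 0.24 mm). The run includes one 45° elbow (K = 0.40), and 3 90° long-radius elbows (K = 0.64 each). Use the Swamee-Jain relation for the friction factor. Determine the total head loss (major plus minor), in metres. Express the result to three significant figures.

H_L ≈ 56.3 m

V = 4Q/(πD²) = 1.908 m/s; V²/2g = 0.1856 m
Re = 3.93×10^5, ε/D = 0.00145 → f = 0.02227 (Swamee-Jain)
Major: h_f = f(L/D)·V²/2g = 0.02227·13515·0.1856 = 55.85 m
Minor: ΣK = 2.32; h_m = ΣK·V²/2g = 0.4305 m
Total H_L = 55.85 + 0.4305 = 56.28 m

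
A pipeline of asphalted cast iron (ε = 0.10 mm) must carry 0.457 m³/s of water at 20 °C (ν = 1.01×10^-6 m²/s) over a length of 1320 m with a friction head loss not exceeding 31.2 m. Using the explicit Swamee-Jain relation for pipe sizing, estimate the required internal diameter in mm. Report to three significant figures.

D ≈ 411 mm

Swamee-Jain (Type III): D = 0.66·[ε^1.25·(LQ²/(gh_f))^4.75 + ν·Q^9.4·(L/(gh_f))^5.2]^0.04
LQ²/(gh_f) = 0.9007; L/(gh_f) = 4.313
Term 1 = ε^1.25·(…)^4.75 = 6.09×10^-6; Term 2 = ν·Q^9.4·(…)^5.2 = 1.28×10^-6
D = 0.66·(6.09×10^-6 + 1.28×10^-6)^0.04 = 0.4114 m = 411 mm
Check: V = 3.44 m/s, Re = 1.40×10^6, f = 0.01500, h_f = 29.0 m ≈ 31.2 m ✓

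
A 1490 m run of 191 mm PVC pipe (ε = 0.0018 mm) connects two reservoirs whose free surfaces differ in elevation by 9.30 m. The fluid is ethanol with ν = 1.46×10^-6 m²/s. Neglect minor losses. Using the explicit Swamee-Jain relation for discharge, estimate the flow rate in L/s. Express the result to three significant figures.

Q ≈ 34.1 L/s

Swamee-Jain (Type II): Q = -0.965·√(gD⁵h_f/L)·ln[ε/(3.7D) + √(3.17ν²L/(gD³h_f))]
√(gD⁵h_f/L) = √(9.81·0.191⁵·9.30/1490) = 0.003945
ε/(3.7D) = 2.55×10^-6; √(3.17ν²L/(gD³h_f)) = 1.26×10^-4
Q = -0.965·0.003945·ln(1.284×10^-4) = 0.03411 m³/s
Check: V = 1.19 m/s, Re = 1.56×10^5, f = 0.01639, h_f = 9.24 m ≈ 9.30 m ✓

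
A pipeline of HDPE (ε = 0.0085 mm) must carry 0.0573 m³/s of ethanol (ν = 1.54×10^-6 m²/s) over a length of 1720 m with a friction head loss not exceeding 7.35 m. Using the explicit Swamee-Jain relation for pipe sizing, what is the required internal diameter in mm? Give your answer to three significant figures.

Swamee-Jain (Type III): D = 0.66·[ε^1.25·(LQ²/(gh_f))^4.75 + ν·Q^9.4·(L/(gh_f))^5.2]^0.04
LQ²/(gh_f) = 0.07832; L/(gh_f) = 23.85
Term 1 = ε^1.25·(…)^4.75 = 2.56×10^-12; Term 2 = ν·Q^9.4·(…)^5.2 = 4.76×10^-11
D = 0.66·(2.56×10^-12 + 4.76×10^-11)^0.04 = 0.2556 m = 256 mm
Check: V = 1.12 m/s, Re = 1.85×10^5, f = 0.01605, h_f = 6.87 m ≈ 7.35 m ✓

D ≈ 256 mm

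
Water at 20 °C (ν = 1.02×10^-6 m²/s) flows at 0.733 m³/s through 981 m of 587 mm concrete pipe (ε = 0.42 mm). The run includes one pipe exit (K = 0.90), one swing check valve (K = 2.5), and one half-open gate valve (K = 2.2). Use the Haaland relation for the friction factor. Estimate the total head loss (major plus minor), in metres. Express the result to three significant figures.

V = 4Q/(πD²) = 2.709 m/s; V²/2g = 0.3739 m
Re = 1.56×10^6, ε/D = 7.16×10^-4 → f = 0.01838 (Haaland)
Major: h_f = f(L/D)·V²/2g = 0.01838·1671·0.3739 = 11.49 m
Minor: ΣK = 5.60; h_m = ΣK·V²/2g = 2.094 m
Total H_L = 11.49 + 2.094 = 13.58 m

H_L ≈ 13.6 m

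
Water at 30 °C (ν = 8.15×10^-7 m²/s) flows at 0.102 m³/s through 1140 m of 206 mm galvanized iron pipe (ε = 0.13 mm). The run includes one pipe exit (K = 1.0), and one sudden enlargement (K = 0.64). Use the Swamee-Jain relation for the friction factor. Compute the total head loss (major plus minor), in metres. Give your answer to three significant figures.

H_L ≈ 49.0 m

V = 4Q/(πD²) = 3.060 m/s; V²/2g = 0.4774 m
Re = 7.74×10^5, ε/D = 6.31×10^-4 → f = 0.01826 (Swamee-Jain)
Major: h_f = f(L/D)·V²/2g = 0.01826·5534·0.4774 = 48.23 m
Minor: ΣK = 1.64; h_m = ΣK·V²/2g = 0.7829 m
Total H_L = 48.23 + 0.7829 = 49.02 m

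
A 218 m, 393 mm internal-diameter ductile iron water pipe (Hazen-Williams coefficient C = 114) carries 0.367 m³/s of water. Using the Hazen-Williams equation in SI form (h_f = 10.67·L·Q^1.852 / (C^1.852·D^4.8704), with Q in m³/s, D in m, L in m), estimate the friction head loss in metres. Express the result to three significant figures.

h_f ≈ 5.33 m

h_f = 10.67·218·0.367^1.852 / (114^1.852·0.393^4.8704) = 5.327 m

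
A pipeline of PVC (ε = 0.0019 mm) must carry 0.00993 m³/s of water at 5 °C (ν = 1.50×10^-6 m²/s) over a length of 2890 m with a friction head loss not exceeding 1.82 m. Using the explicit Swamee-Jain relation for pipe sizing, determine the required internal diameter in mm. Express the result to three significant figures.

Swamee-Jain (Type III): D = 0.66·[ε^1.25·(LQ²/(gh_f))^4.75 + ν·Q^9.4·(L/(gh_f))^5.2]^0.04
LQ²/(gh_f) = 0.01596; L/(gh_f) = 161.9
Term 1 = ε^1.25·(…)^4.75 = 2.06×10^-16; Term 2 = ν·Q^9.4·(…)^5.2 = 6.84×10^-14
D = 0.66·(2.06×10^-16 + 6.84×10^-14)^0.04 = 0.1963 m = 196 mm
Check: V = 0.328 m/s, Re = 4.29×10^4, f = 0.02153, h_f = 1.74 m ≈ 1.82 m ✓

D ≈ 196 mm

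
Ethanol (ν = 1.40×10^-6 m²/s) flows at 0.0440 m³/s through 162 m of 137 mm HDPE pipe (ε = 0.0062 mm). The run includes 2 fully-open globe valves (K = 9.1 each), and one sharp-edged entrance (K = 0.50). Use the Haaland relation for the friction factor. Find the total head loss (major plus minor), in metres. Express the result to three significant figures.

H_L ≈ 16.4 m

V = 4Q/(πD²) = 2.985 m/s; V²/2g = 0.4541 m
Re = 2.92×10^5, ε/D = 4.53×10^-5 → f = 0.01480 (Haaland)
Major: h_f = f(L/D)·V²/2g = 0.01480·1182·0.4541 = 7.948 m
Minor: ΣK = 18.7; h_m = ΣK·V²/2g = 8.492 m
Total H_L = 7.948 + 8.492 = 16.44 m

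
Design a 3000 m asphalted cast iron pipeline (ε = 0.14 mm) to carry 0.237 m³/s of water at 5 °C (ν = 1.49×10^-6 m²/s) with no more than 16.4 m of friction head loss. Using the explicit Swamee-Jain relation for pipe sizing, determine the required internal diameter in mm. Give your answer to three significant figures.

D ≈ 433 mm

Swamee-Jain (Type III): D = 0.66·[ε^1.25·(LQ²/(gh_f))^4.75 + ν·Q^9.4·(L/(gh_f))^5.2]^0.04
LQ²/(gh_f) = 1.047; L/(gh_f) = 18.65
Term 1 = ε^1.25·(…)^4.75 = 1.90×10^-5; Term 2 = ν·Q^9.4·(…)^5.2 = 8.00×10^-6
D = 0.66·(1.90×10^-5 + 8.00×10^-6)^0.04 = 0.4333 m = 433 mm
Check: V = 1.61 m/s, Re = 4.67×10^5, f = 0.01663, h_f = 15.2 m ≈ 16.4 m ✓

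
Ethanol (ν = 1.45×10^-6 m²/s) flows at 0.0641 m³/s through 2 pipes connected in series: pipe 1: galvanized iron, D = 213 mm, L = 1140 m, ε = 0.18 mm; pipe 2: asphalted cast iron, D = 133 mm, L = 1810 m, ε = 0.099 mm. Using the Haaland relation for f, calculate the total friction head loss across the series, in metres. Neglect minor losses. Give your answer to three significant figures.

H ≈ 299 m

Pipe 1: V = 1.799 m/s, Re = 2.64×10^5, ε/D = 8.45×10^-4, f = 0.01996, h_1 = f(L/D)V²/2g = 17.62 m
Pipe 2: V = 4.614 m/s, Re = 4.23×10^5, ε/D = 7.44×10^-4, f = 0.01909, h_2 = f(L/D)V²/2g = 281.8 m
Series → Q common, losses add: H = Σh = 299.4 m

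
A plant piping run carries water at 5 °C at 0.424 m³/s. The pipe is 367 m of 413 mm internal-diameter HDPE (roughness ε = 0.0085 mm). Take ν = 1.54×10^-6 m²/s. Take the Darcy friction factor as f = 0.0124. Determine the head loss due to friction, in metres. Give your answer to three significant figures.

V = 4Q/(πD²) = 4·0.424/(π·0.413²) = 3.165 m/s
h_f = f(L/D)V²/(2g) = 0.01240·(367/0.413)·3.165²/(2·9.81) = 5.626 m

h_f ≈ 5.63 m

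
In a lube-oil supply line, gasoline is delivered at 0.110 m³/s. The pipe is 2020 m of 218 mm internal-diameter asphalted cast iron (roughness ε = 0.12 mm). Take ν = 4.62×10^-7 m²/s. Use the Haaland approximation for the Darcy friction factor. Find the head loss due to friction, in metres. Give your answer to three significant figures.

V = 4Q/(πD²) = 4·0.110/(π·0.218²) = 2.947 m/s
Re = VD/ν = 2.947·0.218/4.62×10^-7 = 1.39×10^6 → turbulent
ε/D = 0.12/218 = 5.50×10^-4
Haaland: f = 0.01740
h_f = f(L/D)V²/(2g) = 0.01740·(2020/0.218)·2.947²/(2·9.81) = 71.36 m

h_f ≈ 71.4 m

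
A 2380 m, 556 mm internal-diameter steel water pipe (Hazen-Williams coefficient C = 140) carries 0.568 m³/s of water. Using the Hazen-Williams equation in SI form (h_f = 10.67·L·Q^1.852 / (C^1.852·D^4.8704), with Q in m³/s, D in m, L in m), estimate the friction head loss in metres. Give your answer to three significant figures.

h_f ≈ 16.5 m

h_f = 10.67·2380·0.568^1.852 / (140^1.852·0.556^4.8704) = 16.47 m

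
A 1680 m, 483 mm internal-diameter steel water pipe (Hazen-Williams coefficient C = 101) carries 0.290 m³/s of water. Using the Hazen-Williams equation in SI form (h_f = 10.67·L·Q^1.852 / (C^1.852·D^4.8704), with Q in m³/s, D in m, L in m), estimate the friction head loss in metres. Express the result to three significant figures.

h_f = 10.67·1680·0.290^1.852 / (101^1.852·0.483^4.8704) = 12.17 m

h_f ≈ 12.2 m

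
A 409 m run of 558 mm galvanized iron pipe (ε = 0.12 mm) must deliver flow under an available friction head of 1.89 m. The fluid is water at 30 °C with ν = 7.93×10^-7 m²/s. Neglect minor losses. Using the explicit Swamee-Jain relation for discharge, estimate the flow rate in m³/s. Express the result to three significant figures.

Q ≈ 0.455 m³/s

Swamee-Jain (Type II): Q = -0.965·√(gD⁵h_f/L)·ln[ε/(3.7D) + √(3.17ν²L/(gD³h_f))]
√(gD⁵h_f/L) = √(9.81·0.558⁵·1.89/409) = 0.04952
ε/(3.7D) = 5.81×10^-5; √(3.17ν²L/(gD³h_f)) = 1.59×10^-5
Q = -0.965·0.04952·ln(7.403×10^-5) = 0.4545 m³/s
Check: V = 1.86 m/s, Re = 1.31×10^6, f = 0.01474, h_f = 1.90 m ≈ 1.89 m ✓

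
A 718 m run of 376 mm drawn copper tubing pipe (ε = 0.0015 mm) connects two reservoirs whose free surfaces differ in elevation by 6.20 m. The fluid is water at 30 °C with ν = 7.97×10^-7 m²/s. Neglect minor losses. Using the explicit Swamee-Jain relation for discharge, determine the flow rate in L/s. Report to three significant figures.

Swamee-Jain (Type II): Q = -0.965·√(gD⁵h_f/L)·ln[ε/(3.7D) + √(3.17ν²L/(gD³h_f))]
√(gD⁵h_f/L) = √(9.81·0.376⁵·6.20/718) = 0.02523
ε/(3.7D) = 1.08×10^-6; √(3.17ν²L/(gD³h_f)) = 2.11×10^-5
Q = -0.965·0.02523·ln(2.222×10^-5) = 0.2609 m³/s
Check: V = 2.35 m/s, Re = 1.11×10^6, f = 0.01152, h_f = 6.19 m ≈ 6.20 m ✓

Q ≈ 261 L/s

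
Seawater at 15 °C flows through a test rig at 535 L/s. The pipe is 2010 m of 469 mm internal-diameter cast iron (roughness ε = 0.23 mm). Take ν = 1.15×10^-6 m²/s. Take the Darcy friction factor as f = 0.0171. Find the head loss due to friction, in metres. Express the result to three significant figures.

h_f ≈ 35.8 m

V = 4Q/(πD²) = 4·0.535/(π·0.469²) = 3.097 m/s
h_f = f(L/D)V²/(2g) = 0.01710·(2010/0.469)·3.097²/(2·9.81) = 35.82 m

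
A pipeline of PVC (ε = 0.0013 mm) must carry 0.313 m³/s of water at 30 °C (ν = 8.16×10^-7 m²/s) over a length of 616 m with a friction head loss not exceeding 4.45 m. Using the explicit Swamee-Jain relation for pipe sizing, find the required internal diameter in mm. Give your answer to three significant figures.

Swamee-Jain (Type III): D = 0.66·[ε^1.25·(LQ²/(gh_f))^4.75 + ν·Q^9.4·(L/(gh_f))^5.2]^0.04
LQ²/(gh_f) = 1.382; L/(gh_f) = 14.11
Term 1 = ε^1.25·(…)^4.75 = 2.04×10^-7; Term 2 = ν·Q^9.4·(…)^5.2 = 1.40×10^-5
D = 0.66·(2.04×10^-7 + 1.40×10^-5)^0.04 = 0.4224 m = 422 mm
Check: V = 2.23 m/s, Re = 1.16×10^6, f = 0.01141, h_f = 4.23 m ≈ 4.45 m ✓

D ≈ 422 mm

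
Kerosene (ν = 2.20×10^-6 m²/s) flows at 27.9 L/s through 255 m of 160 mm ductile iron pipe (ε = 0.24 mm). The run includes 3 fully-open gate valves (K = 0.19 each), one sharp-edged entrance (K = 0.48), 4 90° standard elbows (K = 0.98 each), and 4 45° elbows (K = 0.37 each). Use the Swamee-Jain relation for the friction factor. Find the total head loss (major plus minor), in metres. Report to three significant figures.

V = 4Q/(πD²) = 1.388 m/s; V²/2g = 0.09814 m
Re = 1.01×10^5, ε/D = 0.00150 → f = 0.02393 (Swamee-Jain)
Major: h_f = f(L/D)·V²/2g = 0.02393·1594·0.09814 = 3.742 m
Minor: ΣK = 6.45; h_m = ΣK·V²/2g = 0.6330 m
Total H_L = 3.742 + 0.6330 = 4.375 m

H_L ≈ 4.38 m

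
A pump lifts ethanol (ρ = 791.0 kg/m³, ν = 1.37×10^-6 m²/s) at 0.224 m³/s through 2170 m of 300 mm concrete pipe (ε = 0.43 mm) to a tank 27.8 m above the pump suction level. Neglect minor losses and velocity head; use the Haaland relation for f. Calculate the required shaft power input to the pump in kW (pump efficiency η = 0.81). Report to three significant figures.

P_shaft ≈ 233 kW

V = 4Q/(πD²) = 3.169 m/s; Re = 6.94×10^5; ε/D = 0.00143; f = 0.02181
h_f = f(L/D)V²/2g = 80.76 m
Total head H = z + h_f = 27.8 + 80.76 = 108.6 m
P_hyd = ρgQH = 791.0·9.81·0.224·108.6 = 188.7 kW
P_shaft = P_hyd/η = 188.7/0.81 = 233.0 kW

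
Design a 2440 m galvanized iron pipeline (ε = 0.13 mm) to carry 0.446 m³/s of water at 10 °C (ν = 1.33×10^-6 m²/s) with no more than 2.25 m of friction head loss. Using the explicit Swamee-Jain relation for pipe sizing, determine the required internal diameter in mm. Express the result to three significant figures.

Swamee-Jain (Type III): D = 0.66·[ε^1.25·(LQ²/(gh_f))^4.75 + ν·Q^9.4·(L/(gh_f))^5.2]^0.04
LQ²/(gh_f) = 21.99; L/(gh_f) = 110.5
Term 1 = ε^1.25·(…)^4.75 = 33.0; Term 2 = ν·Q^9.4·(…)^5.2 = 28.4
D = 0.66·(33.0 + 28.4)^0.04 = 0.7782 m = 778 mm
Check: V = 0.938 m/s, Re = 5.49×10^5, f = 0.01506, h_f = 2.12 m ≈ 2.25 m ✓

D ≈ 778 mm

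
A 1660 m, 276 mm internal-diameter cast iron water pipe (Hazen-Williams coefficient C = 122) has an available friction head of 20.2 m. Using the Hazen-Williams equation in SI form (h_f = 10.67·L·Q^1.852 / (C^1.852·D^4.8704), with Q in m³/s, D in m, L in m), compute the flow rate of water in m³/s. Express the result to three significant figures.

Q ≈ 0.106 m³/s

Rearranging: Q = [h_f·C^1.852·D^4.8704 / (10.67·L)]^(1/1.852)
Q = [20.2·122^1.852·0.276^4.8704 / (10.67·1660)]^0.540 = 0.1064 m³/s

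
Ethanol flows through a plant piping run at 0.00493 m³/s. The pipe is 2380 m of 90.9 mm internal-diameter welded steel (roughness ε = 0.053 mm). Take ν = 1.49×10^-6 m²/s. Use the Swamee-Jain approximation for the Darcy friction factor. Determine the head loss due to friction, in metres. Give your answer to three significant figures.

V = 4Q/(πD²) = 4·0.00493/(π·0.0909²) = 0.7597 m/s
Re = VD/ν = 0.7597·0.0909/1.49×10^-6 = 4.63×10^4 → turbulent
ε/D = 0.053/90.9 = 5.83×10^-4
Swamee-Jain: f = 0.02318
h_f = f(L/D)V²/(2g) = 0.02318·(2380/0.0909)·0.7597²/(2·9.81) = 17.86 m

h_f ≈ 17.9 m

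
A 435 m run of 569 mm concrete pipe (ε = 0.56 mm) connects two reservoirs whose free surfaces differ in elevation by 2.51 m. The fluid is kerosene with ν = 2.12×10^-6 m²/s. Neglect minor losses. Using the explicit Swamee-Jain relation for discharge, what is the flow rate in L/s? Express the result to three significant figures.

Swamee-Jain (Type II): Q = -0.965·√(gD⁵h_f/L)·ln[ε/(3.7D) + √(3.17ν²L/(gD³h_f))]
√(gD⁵h_f/L) = √(9.81·0.569⁵·2.51/435) = 0.05810
ε/(3.7D) = 2.66×10^-4; √(3.17ν²L/(gD³h_f)) = 3.70×10^-5
Q = -0.965·0.05810·ln(3.030×10^-4) = 0.4543 m³/s
Check: V = 1.79 m/s, Re = 4.79×10^5, f = 0.02031, h_f = 2.53 m ≈ 2.51 m ✓

Q ≈ 454 L/s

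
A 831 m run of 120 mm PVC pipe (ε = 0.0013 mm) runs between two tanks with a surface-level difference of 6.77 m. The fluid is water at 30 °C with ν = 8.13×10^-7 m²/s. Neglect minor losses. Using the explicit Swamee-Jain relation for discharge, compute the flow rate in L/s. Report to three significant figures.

Q ≈ 12.2 L/s

Swamee-Jain (Type II): Q = -0.965·√(gD⁵h_f/L)·ln[ε/(3.7D) + √(3.17ν²L/(gD³h_f))]
√(gD⁵h_f/L) = √(9.81·0.120⁵·6.77/831) = 0.001410
ε/(3.7D) = 2.93×10^-6; √(3.17ν²L/(gD³h_f)) = 1.23×10^-4
Q = -0.965·0.001410·ln(1.261×10^-4) = 0.01222 m³/s
Check: V = 1.08 m/s, Re = 1.59×10^5, f = 0.01633, h_f = 6.73 m ≈ 6.77 m ✓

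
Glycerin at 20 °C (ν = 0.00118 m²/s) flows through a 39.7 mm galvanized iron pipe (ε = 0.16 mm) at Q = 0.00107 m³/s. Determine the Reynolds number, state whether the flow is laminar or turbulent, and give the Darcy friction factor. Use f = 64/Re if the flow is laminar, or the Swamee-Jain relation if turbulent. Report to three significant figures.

V = 4Q/(πD²) = 0.8644 m/s
Re = VD/ν = 0.8644·0.0397/0.00118 = 29.1
Re < 2300 → laminar → f = 64/Re = 2.201

Re ≈ 29.1; laminar; f = 64/Re ≈ 2.20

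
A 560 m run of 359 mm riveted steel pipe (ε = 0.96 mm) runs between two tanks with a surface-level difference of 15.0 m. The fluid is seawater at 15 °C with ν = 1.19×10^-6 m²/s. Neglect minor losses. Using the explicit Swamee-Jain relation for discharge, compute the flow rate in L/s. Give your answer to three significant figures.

Swamee-Jain (Type II): Q = -0.965·√(gD⁵h_f/L)·ln[ε/(3.7D) + √(3.17ν²L/(gD³h_f))]
√(gD⁵h_f/L) = √(9.81·0.359⁵·15.0/560) = 0.03958
ε/(3.7D) = 7.23×10^-4; √(3.17ν²L/(gD³h_f)) = 1.92×10^-5
Q = -0.965·0.03958·ln(7.419×10^-4) = 0.2753 m³/s
Check: V = 2.72 m/s, Re = 8.20×10^5, f = 0.02560, h_f = 15.1 m ≈ 15.0 m ✓

Q ≈ 275 L/s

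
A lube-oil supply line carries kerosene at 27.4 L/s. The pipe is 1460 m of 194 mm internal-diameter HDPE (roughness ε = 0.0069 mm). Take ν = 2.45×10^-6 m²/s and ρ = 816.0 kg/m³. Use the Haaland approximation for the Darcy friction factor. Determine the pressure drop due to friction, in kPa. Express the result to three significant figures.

V = 4Q/(πD²) = 4·0.0274/(π·0.194²) = 0.9270 m/s
Re = VD/ν = 0.9270·0.194/2.45×10^-6 = 7.34×10^4 → turbulent
ε/D = 0.0069/194 = 3.56×10^-5
Haaland: f = 0.01915
h_f = f(L/D)V²/(2g) = 0.01915·(1460/0.194)·0.9270²/(2·9.81) = 6.312 m
Δp = ρg·h_f = 816.0·9.81·6.312 = 50.52 kPa

Δp ≈ 50.5 kPa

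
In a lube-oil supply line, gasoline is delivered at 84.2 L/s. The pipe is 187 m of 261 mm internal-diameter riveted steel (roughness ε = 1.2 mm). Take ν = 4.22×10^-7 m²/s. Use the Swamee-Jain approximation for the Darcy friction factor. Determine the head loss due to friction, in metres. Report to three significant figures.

h_f ≈ 2.69 m

V = 4Q/(πD²) = 4·0.0842/(π·0.261²) = 1.574 m/s
Re = VD/ν = 1.574·0.261/4.22×10^-7 = 9.73×10^5 → turbulent
ε/D = 1.2/261 = 0.00460
Swamee-Jain: f = 0.02978
h_f = f(L/D)V²/(2g) = 0.02978·(187/0.261)·1.574²/(2·9.81) = 2.693 m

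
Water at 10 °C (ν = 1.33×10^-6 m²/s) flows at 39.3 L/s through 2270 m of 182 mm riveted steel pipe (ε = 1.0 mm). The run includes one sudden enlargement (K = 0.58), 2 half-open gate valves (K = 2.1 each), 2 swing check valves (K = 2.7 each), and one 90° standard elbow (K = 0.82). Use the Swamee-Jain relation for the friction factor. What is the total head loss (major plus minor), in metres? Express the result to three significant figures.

V = 4Q/(πD²) = 1.511 m/s; V²/2g = 0.1163 m
Re = 2.07×10^5, ε/D = 0.00549 → f = 0.03185 (Swamee-Jain)
Major: h_f = f(L/D)·V²/2g = 0.03185·12473·0.1163 = 46.21 m
Minor: ΣK = 11.0; h_m = ΣK·V²/2g = 1.279 m
Total H_L = 46.21 + 1.279 = 47.49 m

H_L ≈ 47.5 m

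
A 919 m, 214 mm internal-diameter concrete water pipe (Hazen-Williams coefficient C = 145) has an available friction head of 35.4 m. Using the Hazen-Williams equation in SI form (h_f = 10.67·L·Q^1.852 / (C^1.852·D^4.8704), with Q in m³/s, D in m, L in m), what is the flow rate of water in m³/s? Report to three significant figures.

Q ≈ 0.121 m³/s

Rearranging: Q = [h_f·C^1.852·D^4.8704 / (10.67·L)]^(1/1.852)
Q = [35.4·145^1.852·0.214^4.8704 / (10.67·919)]^0.540 = 0.1207 m³/s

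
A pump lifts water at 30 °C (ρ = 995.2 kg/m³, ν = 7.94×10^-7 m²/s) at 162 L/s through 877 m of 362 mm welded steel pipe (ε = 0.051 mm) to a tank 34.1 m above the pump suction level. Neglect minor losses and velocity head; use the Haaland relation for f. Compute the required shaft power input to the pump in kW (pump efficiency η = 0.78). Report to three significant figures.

V = 4Q/(πD²) = 1.574 m/s; Re = 7.18×10^5; ε/D = 1.41×10^-4; f = 0.01423
h_f = f(L/D)V²/2g = 4.354 m
Total head H = z + h_f = 34.1 + 4.354 = 38.45 m
P_hyd = ρgQH = 995.2·9.81·0.162·38.45 = 60.82 kW
P_shaft = P_hyd/η = 60.82/0.78 = 77.97 kW

P_shaft ≈ 78.0 kW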